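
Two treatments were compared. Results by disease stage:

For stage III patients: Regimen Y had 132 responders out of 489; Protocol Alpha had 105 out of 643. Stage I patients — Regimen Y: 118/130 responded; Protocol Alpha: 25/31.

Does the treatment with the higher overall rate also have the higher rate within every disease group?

Yes

Stage III: Regimen Y 132/489 = 27.0%, Protocol Alpha 105/643 = 16.3% → Regimen Y
Stage I: Regimen Y 118/130 = 90.8%, Protocol Alpha 25/31 = 80.6% → Regimen Y
Overall: Regimen Y 250/619 = 40.4%, Protocol Alpha 130/674 = 19.3% → Regimen Y
Regimen Y wins overall and in every disease group — no reversal.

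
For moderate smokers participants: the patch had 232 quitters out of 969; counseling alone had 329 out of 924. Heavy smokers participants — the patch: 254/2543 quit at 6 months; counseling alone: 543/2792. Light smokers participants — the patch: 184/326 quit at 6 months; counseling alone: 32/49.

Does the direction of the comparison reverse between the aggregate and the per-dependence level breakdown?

No

Moderate smokers: the patch 232/969 = 23.9%, counseling alone 329/924 = 35.6% → counseling alone
Heavy smokers: the patch 254/2543 = 10.0%, counseling alone 543/2792 = 19.4% → counseling alone
Light smokers: the patch 184/326 = 56.4%, counseling alone 32/49 = 65.3% → counseling alone
Overall: the patch 670/3838 = 17.5%, counseling alone 904/3765 = 24.0% → counseling alone
Counseling alone wins overall and in every dependence group — no reversal.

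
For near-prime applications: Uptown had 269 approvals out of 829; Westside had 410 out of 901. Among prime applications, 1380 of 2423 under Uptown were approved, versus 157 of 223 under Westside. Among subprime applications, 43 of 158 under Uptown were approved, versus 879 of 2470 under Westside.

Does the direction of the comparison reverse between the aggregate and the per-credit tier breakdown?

Near-prime: Uptown 269/829 = 32.4%, Westside 410/901 = 45.5% → Westside
Prime: Uptown 1380/2423 = 57.0%, Westside 157/223 = 70.4% → Westside
Subprime: Uptown 43/158 = 27.2%, Westside 879/2470 = 35.6% → Westside
Overall: Uptown 1692/3410 = 49.6%, Westside 1446/3594 = 40.2% → Uptown
Westside wins each credit group but Uptown wins overall — the comparison reverses. Westside's applications skew toward subprime, which has a lower base rate.

Yes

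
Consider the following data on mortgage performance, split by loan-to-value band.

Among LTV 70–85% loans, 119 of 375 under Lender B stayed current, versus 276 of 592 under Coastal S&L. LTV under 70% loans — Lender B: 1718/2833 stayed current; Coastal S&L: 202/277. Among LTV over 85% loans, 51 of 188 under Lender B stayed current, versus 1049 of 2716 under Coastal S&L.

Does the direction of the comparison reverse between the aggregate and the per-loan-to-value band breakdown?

LTV 70–85%: Lender B 119/375 = 31.7%, Coastal S&L 276/592 = 46.6% → Coastal S&L
LTV under 70%: Lender B 1718/2833 = 60.6%, Coastal S&L 202/277 = 72.9% → Coastal S&L
LTV over 85%: Lender B 51/188 = 27.1%, Coastal S&L 1049/2716 = 38.6% → Coastal S&L
Overall: Lender B 1888/3396 = 55.6%, Coastal S&L 1527/3585 = 42.6% → Lender B
Coastal S&L wins each loan-to-value group but Lender B wins overall — the comparison reverses. Coastal S&L's loans skew toward LTV over 85%, which has a lower base rate.

Yes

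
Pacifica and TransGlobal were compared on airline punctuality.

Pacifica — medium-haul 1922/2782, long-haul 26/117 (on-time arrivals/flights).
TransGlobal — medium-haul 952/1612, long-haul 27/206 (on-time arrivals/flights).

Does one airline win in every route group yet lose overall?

No

Medium-haul: Pacifica 1922/2782 = 69.1%, TransGlobal 952/1612 = 59.1% → Pacifica
Long-haul: Pacifica 26/117 = 22.2%, TransGlobal 27/206 = 13.1% → Pacifica
Overall: Pacifica 1948/2899 = 67.2%, TransGlobal 979/1818 = 53.9% → Pacifica
Pacifica wins overall and in every route group — no reversal.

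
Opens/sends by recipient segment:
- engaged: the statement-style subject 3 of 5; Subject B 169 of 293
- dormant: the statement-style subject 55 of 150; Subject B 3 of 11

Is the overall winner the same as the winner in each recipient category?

Engaged: the statement-style subject 3/5 = 60.0%, Subject B 169/293 = 57.7% → the statement-style subject
Dormant: the statement-style subject 55/150 = 36.7%, Subject B 3/11 = 27.3% → the statement-style subject
Overall: the statement-style subject 58/155 = 37.4%, Subject B 172/304 = 56.6% → Subject B
The statement-style subject wins each recipient group but Subject B wins overall — the comparison reverses. The statement-style subject's sends skew toward dormant, which has a lower base rate.

No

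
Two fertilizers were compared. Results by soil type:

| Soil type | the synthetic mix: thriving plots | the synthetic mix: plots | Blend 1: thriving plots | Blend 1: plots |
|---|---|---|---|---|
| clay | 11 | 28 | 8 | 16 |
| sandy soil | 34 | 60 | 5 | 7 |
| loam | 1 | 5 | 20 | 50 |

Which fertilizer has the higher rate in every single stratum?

Blend 1

Clay: the synthetic mix 11/28 = 39.3%, Blend 1 8/16 = 50.0% → Blend 1
Sandy soil: the synthetic mix 34/60 = 56.7%, Blend 1 5/7 = 71.4% → Blend 1
Loam: the synthetic mix 1/5 = 20.0%, Blend 1 20/50 = 40.0% → Blend 1
Blend 1 has the higher rate in all 3 groups.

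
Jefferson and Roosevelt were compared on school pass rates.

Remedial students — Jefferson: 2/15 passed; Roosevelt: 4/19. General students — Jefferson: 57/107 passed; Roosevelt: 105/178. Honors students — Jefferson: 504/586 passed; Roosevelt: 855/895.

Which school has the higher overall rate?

Roosevelt

Remedial: Jefferson 2/15 = 13.3%, Roosevelt 4/19 = 21.1% → Roosevelt
General: Jefferson 57/107 = 53.3%, Roosevelt 105/178 = 59.0% → Roosevelt
Honors: Jefferson 504/586 = 86.0%, Roosevelt 855/895 = 95.5% → Roosevelt
Overall: Jefferson 563/708 = 79.5%, Roosevelt 964/1092 = 88.3% → Roosevelt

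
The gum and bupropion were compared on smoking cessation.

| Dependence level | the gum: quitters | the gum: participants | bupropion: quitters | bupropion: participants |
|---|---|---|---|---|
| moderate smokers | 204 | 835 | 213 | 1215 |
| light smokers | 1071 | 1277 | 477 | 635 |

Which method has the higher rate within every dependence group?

the gum

Moderate smokers: the gum 204/835 = 24.4%, bupropion 213/1215 = 17.5% → the gum
Light smokers: the gum 1071/1277 = 83.9%, bupropion 477/635 = 75.1% → the gum
The gum has the higher rate in both groups.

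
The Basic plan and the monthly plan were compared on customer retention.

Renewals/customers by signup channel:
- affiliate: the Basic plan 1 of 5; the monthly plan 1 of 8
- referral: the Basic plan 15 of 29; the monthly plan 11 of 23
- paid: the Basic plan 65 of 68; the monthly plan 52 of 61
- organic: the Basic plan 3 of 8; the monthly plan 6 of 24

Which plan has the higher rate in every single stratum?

Affiliate: the Basic plan 1/5 = 20.0%, the monthly plan 1/8 = 12.5% → the Basic plan
Referral: the Basic plan 15/29 = 51.7%, the monthly plan 11/23 = 47.8% → the Basic plan
Paid: the Basic plan 65/68 = 95.6%, the monthly plan 52/61 = 85.2% → the Basic plan
Organic: the Basic plan 3/8 = 37.5%, the monthly plan 6/24 = 25.0% → the Basic plan
The Basic plan has the higher rate in all 4 groups.

the Basic plan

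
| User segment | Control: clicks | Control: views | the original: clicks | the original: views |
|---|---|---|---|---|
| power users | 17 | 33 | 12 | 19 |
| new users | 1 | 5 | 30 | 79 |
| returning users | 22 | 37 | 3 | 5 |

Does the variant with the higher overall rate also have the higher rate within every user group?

No

Power users: Control 17/33 = 51.5%, the original 12/19 = 63.2% → the original
New users: Control 1/5 = 20.0%, the original 30/79 = 38.0% → the original
Returning users: Control 22/37 = 59.5%, the original 3/5 = 60.0% → the original
Overall: Control 40/75 = 53.3%, the original 45/103 = 43.7% → Control
The original wins each user group but Control wins overall — the comparison reverses. The original's views skew toward new users, which has a lower base rate.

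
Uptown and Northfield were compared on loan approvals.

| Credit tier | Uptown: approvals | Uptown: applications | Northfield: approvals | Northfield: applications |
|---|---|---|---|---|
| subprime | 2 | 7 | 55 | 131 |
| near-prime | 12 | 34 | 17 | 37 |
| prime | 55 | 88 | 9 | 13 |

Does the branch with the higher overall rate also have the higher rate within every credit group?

No

Subprime: Uptown 2/7 = 28.6%, Northfield 55/131 = 42.0% → Northfield
Near-prime: Uptown 12/34 = 35.3%, Northfield 17/37 = 45.9% → Northfield
Prime: Uptown 55/88 = 62.5%, Northfield 9/13 = 69.2% → Northfield
Overall: Uptown 69/129 = 53.5%, Northfield 81/181 = 44.8% → Uptown
Northfield wins each credit group but Uptown wins overall — the comparison reverses. Northfield's applications skew toward subprime, which has a lower base rate.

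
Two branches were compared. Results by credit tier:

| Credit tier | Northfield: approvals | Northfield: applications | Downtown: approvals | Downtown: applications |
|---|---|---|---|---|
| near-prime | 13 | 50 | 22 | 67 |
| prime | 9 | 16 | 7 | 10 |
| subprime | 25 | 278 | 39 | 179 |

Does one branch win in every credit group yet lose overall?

Near-prime: Northfield 13/50 = 26.0%, Downtown 22/67 = 32.8% → Downtown
Prime: Northfield 9/16 = 56.2%, Downtown 7/10 = 70.0% → Downtown
Subprime: Northfield 25/278 = 9.0%, Downtown 39/179 = 21.8% → Downtown
Overall: Northfield 47/344 = 13.7%, Downtown 68/256 = 26.6% → Downtown
Downtown wins overall and in every credit group — no reversal.

No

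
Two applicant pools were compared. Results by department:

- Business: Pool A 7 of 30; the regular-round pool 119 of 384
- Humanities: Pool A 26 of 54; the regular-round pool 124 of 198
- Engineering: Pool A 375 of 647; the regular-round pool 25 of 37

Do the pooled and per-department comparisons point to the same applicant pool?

Business: Pool A 7/30 = 23.3%, the regular-round pool 119/384 = 31.0% → the regular-round pool
Humanities: Pool A 26/54 = 48.1%, the regular-round pool 124/198 = 62.6% → the regular-round pool
Engineering: Pool A 375/647 = 58.0%, the regular-round pool 25/37 = 67.6% → the regular-round pool
Overall: Pool A 408/731 = 55.8%, the regular-round pool 268/619 = 43.3% → Pool A
The regular-round pool wins each department group but Pool A wins overall — the comparison reverses. The regular-round pool's applicants skew toward Business, which has a lower base rate.

No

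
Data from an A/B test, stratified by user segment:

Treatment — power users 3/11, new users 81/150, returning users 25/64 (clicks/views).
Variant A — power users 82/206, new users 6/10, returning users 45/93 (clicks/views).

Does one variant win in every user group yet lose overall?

Yes

Power users: Treatment 3/11 = 27.3%, Variant A 82/206 = 39.8% → Variant A
New users: Treatment 81/150 = 54.0%, Variant A 6/10 = 60.0% → Variant A
Returning users: Treatment 25/64 = 39.1%, Variant A 45/93 = 48.4% → Variant A
Overall: Treatment 109/225 = 48.4%, Variant A 133/309 = 43.0% → Treatment
Variant A wins each user group but Treatment wins overall — the comparison reverses. Variant A's views skew toward power users, which has a lower base rate.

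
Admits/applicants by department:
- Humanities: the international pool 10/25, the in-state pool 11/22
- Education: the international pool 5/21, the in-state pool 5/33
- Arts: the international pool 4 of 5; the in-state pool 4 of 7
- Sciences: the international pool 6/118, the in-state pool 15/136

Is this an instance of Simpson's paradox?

No

Humanities: the international pool 10/25 = 40.0%, the in-state pool 11/22 = 50.0% → the in-state pool
Education: the international pool 5/21 = 23.8%, the in-state pool 5/33 = 15.2% → the international pool
Arts: the international pool 4/5 = 80.0%, the in-state pool 4/7 = 57.1% → the international pool
Sciences: the international pool 6/118 = 5.1%, the in-state pool 15/136 = 11.0% → the in-state pool
Overall: the international pool 25/169 = 14.8%, the in-state pool 35/198 = 17.7% → the in-state pool
Neither sweeps: the international pool wins 2 of 4 groups, the in-state pool wins 2. The in-state pool wins overall but not every group — no Simpson reversal.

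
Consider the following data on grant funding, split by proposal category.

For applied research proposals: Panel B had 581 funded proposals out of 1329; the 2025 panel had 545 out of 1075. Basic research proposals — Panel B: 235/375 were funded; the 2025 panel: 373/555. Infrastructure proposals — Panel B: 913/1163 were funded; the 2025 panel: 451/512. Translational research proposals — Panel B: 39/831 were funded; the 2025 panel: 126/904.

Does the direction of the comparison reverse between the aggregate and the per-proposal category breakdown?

No

Applied research: Panel B 581/1329 = 43.7%, the 2025 panel 545/1075 = 50.7% → the 2025 panel
Basic research: Panel B 235/375 = 62.7%, the 2025 panel 373/555 = 67.2% → the 2025 panel
Infrastructure: Panel B 913/1163 = 78.5%, the 2025 panel 451/512 = 88.1% → the 2025 panel
Translational research: Panel B 39/831 = 4.7%, the 2025 panel 126/904 = 13.9% → the 2025 panel
Overall: Panel B 1768/3698 = 47.8%, the 2025 panel 1495/3046 = 49.1% → the 2025 panel
The 2025 panel wins overall and in every proposal group — no reversal.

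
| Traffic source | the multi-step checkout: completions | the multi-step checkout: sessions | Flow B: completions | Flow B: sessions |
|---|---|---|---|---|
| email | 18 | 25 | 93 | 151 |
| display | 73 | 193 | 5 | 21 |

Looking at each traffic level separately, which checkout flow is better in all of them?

the multi-step checkout

Email: the multi-step checkout 18/25 = 72.0%, Flow B 93/151 = 61.6% → the multi-step checkout
Display: the multi-step checkout 73/193 = 37.8%, Flow B 5/21 = 23.8% → the multi-step checkout
The multi-step checkout has the higher rate in both groups.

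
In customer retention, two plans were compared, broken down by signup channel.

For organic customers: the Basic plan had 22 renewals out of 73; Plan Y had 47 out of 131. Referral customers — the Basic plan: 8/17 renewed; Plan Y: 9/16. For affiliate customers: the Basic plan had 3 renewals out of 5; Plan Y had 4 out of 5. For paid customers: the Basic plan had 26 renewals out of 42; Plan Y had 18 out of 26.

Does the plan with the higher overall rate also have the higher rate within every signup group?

Yes

Organic: the Basic plan 22/73 = 30.1%, Plan Y 47/131 = 35.9% → Plan Y
Referral: the Basic plan 8/17 = 47.1%, Plan Y 9/16 = 56.2% → Plan Y
Affiliate: the Basic plan 3/5 = 60.0%, Plan Y 4/5 = 80.0% → Plan Y
Paid: the Basic plan 26/42 = 61.9%, Plan Y 18/26 = 69.2% → Plan Y
Overall: the Basic plan 59/137 = 43.1%, Plan Y 78/178 = 43.8% → Plan Y
Plan Y wins overall and in every signup group — no reversal.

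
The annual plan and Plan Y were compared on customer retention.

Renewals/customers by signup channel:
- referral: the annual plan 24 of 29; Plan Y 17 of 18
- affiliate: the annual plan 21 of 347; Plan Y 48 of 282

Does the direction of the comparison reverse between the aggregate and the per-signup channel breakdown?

No

Referral: the annual plan 24/29 = 82.8%, Plan Y 17/18 = 94.4% → Plan Y
Affiliate: the annual plan 21/347 = 6.1%, Plan Y 48/282 = 17.0% → Plan Y
Overall: the annual plan 45/376 = 12.0%, Plan Y 65/300 = 21.7% → Plan Y
Plan Y wins overall and in every signup group — no reversal.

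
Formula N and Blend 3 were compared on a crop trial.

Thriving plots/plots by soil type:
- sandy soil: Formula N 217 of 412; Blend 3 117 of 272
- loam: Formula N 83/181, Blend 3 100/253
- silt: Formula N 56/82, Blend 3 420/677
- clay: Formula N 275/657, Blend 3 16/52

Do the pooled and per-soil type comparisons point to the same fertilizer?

Sandy soil: Formula N 217/412 = 52.7%, Blend 3 117/272 = 43.0% → Formula N
Loam: Formula N 83/181 = 45.9%, Blend 3 100/253 = 39.5% → Formula N
Silt: Formula N 56/82 = 68.3%, Blend 3 420/677 = 62.0% → Formula N
Clay: Formula N 275/657 = 41.9%, Blend 3 16/52 = 30.8% → Formula N
Overall: Formula N 631/1332 = 47.4%, Blend 3 653/1254 = 52.1% → Blend 3
Formula N wins each soil group but Blend 3 wins overall — the comparison reverses. Formula N's plots skew toward clay, which has a lower base rate.

No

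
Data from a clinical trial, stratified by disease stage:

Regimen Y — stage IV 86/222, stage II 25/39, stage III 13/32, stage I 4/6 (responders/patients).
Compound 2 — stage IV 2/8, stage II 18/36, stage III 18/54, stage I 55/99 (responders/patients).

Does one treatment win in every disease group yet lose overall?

Yes

Stage IV: Regimen Y 86/222 = 38.7%, Compound 2 2/8 = 25.0% → Regimen Y
Stage II: Regimen Y 25/39 = 64.1%, Compound 2 18/36 = 50.0% → Regimen Y
Stage III: Regimen Y 13/32 = 40.6%, Compound 2 18/54 = 33.3% → Regimen Y
Stage I: Regimen Y 4/6 = 66.7%, Compound 2 55/99 = 55.6% → Regimen Y
Overall: Regimen Y 128/299 = 42.8%, Compound 2 93/197 = 47.2% → Compound 2
Regimen Y wins each disease group but Compound 2 wins overall — the comparison reverses. Regimen Y's patients skew toward stage IV, which has a lower base rate.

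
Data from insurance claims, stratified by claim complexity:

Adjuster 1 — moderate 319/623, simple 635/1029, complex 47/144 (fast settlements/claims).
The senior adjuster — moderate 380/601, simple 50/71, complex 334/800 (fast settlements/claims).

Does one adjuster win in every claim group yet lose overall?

Moderate: Adjuster 1 319/623 = 51.2%, the senior adjuster 380/601 = 63.2% → the senior adjuster
Simple: Adjuster 1 635/1029 = 61.7%, the senior adjuster 50/71 = 70.4% → the senior adjuster
Complex: Adjuster 1 47/144 = 32.6%, the senior adjuster 334/800 = 41.8% → the senior adjuster
Overall: Adjuster 1 1001/1796 = 55.7%, the senior adjuster 764/1472 = 51.9% → Adjuster 1
The senior adjuster wins each claim group but Adjuster 1 wins overall — the comparison reverses. The senior adjuster's claims skew toward complex, which has a lower base rate.

Yes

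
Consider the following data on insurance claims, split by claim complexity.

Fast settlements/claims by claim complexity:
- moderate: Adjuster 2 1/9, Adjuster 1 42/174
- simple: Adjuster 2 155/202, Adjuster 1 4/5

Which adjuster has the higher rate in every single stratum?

Adjuster 1

Moderate: Adjuster 2 1/9 = 11.1%, Adjuster 1 42/174 = 24.1% → Adjuster 1
Simple: Adjuster 2 155/202 = 76.7%, Adjuster 1 4/5 = 80.0% → Adjuster 1
Adjuster 1 has the higher rate in both groups.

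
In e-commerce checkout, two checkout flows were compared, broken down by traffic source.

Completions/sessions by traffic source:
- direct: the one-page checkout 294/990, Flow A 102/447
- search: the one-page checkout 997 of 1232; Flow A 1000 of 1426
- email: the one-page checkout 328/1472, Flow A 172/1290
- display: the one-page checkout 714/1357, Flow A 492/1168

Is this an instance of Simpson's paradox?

No

Direct: the one-page checkout 294/990 = 29.7%, Flow A 102/447 = 22.8% → the one-page checkout
Search: the one-page checkout 997/1232 = 80.9%, Flow A 1000/1426 = 70.1% → the one-page checkout
Email: the one-page checkout 328/1472 = 22.3%, Flow A 172/1290 = 13.3% → the one-page checkout
Display: the one-page checkout 714/1357 = 52.6%, Flow A 492/1168 = 42.1% → the one-page checkout
Overall: the one-page checkout 2333/5051 = 46.2%, Flow A 1766/4331 = 40.8% → the one-page checkout
The one-page checkout wins overall and in every traffic group — no reversal.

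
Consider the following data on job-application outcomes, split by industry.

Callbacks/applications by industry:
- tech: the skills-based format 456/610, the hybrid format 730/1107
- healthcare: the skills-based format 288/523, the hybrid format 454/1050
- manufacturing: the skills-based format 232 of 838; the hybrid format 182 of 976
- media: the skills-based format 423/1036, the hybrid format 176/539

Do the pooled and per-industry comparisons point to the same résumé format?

Yes

Tech: the skills-based format 456/610 = 74.8%, the hybrid format 730/1107 = 65.9% → the skills-based format
Healthcare: the skills-based format 288/523 = 55.1%, the hybrid format 454/1050 = 43.2% → the skills-based format
Manufacturing: the skills-based format 232/838 = 27.7%, the hybrid format 182/976 = 18.6% → the skills-based format
Media: the skills-based format 423/1036 = 40.8%, the hybrid format 176/539 = 32.7% → the skills-based format
Overall: the skills-based format 1399/3007 = 46.5%, the hybrid format 1542/3672 = 42.0% → the skills-based format
The skills-based format wins overall and in every industry group — no reversal.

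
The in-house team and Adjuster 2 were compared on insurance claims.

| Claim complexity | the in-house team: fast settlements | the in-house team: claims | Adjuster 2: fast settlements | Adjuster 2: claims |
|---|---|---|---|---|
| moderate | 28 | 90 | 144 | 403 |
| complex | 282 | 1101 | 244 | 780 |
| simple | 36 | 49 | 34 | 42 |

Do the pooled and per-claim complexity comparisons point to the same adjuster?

Yes

Moderate: the in-house team 28/90 = 31.1%, Adjuster 2 144/403 = 35.7% → Adjuster 2
Complex: the in-house team 282/1101 = 25.6%, Adjuster 2 244/780 = 31.3% → Adjuster 2
Simple: the in-house team 36/49 = 73.5%, Adjuster 2 34/42 = 81.0% → Adjuster 2
Overall: the in-house team 346/1240 = 27.9%, Adjuster 2 422/1225 = 34.4% → Adjuster 2
Adjuster 2 wins overall and in every claim group — no reversal.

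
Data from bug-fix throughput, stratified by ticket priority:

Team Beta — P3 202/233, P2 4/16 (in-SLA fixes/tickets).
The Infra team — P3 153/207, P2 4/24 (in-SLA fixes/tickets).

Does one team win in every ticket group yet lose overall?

P3: Team Beta 202/233 = 86.7%, the Infra team 153/207 = 73.9% → Team Beta
P2: Team Beta 4/16 = 25.0%, the Infra team 4/24 = 16.7% → Team Beta
Overall: Team Beta 206/249 = 82.7%, the Infra team 157/231 = 68.0% → Team Beta
Team Beta wins overall and in every ticket group — no reversal.

No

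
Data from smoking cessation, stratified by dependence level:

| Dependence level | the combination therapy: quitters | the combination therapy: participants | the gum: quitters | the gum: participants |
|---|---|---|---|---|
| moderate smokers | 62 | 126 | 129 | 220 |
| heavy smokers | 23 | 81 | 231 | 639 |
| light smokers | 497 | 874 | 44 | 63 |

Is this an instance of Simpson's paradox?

Moderate smokers: the combination therapy 62/126 = 49.2%, the gum 129/220 = 58.6% → the gum
Heavy smokers: the combination therapy 23/81 = 28.4%, the gum 231/639 = 36.2% → the gum
Light smokers: the combination therapy 497/874 = 56.9%, the gum 44/63 = 69.8% → the gum
Overall: the combination therapy 582/1081 = 53.8%, the gum 404/922 = 43.8% → the combination therapy
The gum wins each dependence group but the combination therapy wins overall — the comparison reverses. The gum's participants skew toward heavy smokers, which has a lower base rate.

Yes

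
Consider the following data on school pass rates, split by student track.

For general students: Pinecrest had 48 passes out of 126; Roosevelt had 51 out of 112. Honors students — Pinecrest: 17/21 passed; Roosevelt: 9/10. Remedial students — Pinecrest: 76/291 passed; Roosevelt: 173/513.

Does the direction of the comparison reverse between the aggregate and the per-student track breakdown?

General: Pinecrest 48/126 = 38.1%, Roosevelt 51/112 = 45.5% → Roosevelt
Honors: Pinecrest 17/21 = 81.0%, Roosevelt 9/10 = 90.0% → Roosevelt
Remedial: Pinecrest 76/291 = 26.1%, Roosevelt 173/513 = 33.7% → Roosevelt
Overall: Pinecrest 141/438 = 32.2%, Roosevelt 233/635 = 36.7% → Roosevelt
Roosevelt wins overall and in every student group — no reversal.

No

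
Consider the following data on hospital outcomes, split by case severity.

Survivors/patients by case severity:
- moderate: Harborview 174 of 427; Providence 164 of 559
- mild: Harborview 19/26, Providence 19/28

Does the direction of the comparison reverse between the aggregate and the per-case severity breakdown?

Moderate: Harborview 174/427 = 40.7%, Providence 164/559 = 29.3% → Harborview
Mild: Harborview 19/26 = 73.1%, Providence 19/28 = 67.9% → Harborview
Overall: Harborview 193/453 = 42.6%, Providence 183/587 = 31.2% → Harborview
Harborview wins overall and in every case group — no reversal.

No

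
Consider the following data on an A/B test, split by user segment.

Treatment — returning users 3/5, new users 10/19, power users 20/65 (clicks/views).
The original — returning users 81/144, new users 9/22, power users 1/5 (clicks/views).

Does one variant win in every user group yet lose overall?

Returning users: Treatment 3/5 = 60.0%, the original 81/144 = 56.2% → Treatment
New users: Treatment 10/19 = 52.6%, the original 9/22 = 40.9% → Treatment
Power users: Treatment 20/65 = 30.8%, the original 1/5 = 20.0% → Treatment
Overall: Treatment 33/89 = 37.1%, the original 91/171 = 53.2% → the original
Treatment wins each user group but the original wins overall — the comparison reverses. Treatment's views skew toward power users, which has a lower base rate.

Yes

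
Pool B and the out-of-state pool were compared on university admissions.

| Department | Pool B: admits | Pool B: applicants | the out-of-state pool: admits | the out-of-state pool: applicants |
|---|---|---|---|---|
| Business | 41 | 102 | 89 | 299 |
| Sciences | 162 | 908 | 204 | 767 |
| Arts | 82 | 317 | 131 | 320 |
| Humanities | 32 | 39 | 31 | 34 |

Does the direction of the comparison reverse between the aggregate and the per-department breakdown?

Business: Pool B 41/102 = 40.2%, the out-of-state pool 89/299 = 29.8% → Pool B
Sciences: Pool B 162/908 = 17.8%, the out-of-state pool 204/767 = 26.6% → the out-of-state pool
Arts: Pool B 82/317 = 25.9%, the out-of-state pool 131/320 = 40.9% → the out-of-state pool
Humanities: Pool B 32/39 = 82.1%, the out-of-state pool 31/34 = 91.2% → the out-of-state pool
Overall: Pool B 317/1366 = 23.2%, the out-of-state pool 455/1420 = 32.0% → the out-of-state pool
Neither sweeps: Pool B wins 1 of 4 groups, the out-of-state pool wins 3. The out-of-state pool wins overall but not every group — no Simpson reversal.

No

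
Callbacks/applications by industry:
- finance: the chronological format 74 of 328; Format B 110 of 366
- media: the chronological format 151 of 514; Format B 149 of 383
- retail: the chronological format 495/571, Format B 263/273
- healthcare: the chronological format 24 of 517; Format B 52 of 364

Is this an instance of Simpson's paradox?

No

Finance: the chronological format 74/328 = 22.6%, Format B 110/366 = 30.1% → Format B
Media: the chronological format 151/514 = 29.4%, Format B 149/383 = 38.9% → Format B
Retail: the chronological format 495/571 = 86.7%, Format B 263/273 = 96.3% → Format B
Healthcare: the chronological format 24/517 = 4.6%, Format B 52/364 = 14.3% → Format B
Overall: the chronological format 744/1930 = 38.5%, Format B 574/1386 = 41.4% → Format B
Format B wins overall and in every industry group — no reversal.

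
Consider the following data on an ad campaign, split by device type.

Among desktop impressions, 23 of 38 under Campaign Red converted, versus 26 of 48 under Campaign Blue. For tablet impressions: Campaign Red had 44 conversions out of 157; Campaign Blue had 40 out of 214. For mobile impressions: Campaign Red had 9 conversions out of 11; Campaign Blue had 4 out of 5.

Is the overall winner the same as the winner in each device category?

Desktop: Campaign Red 23/38 = 60.5%, Campaign Blue 26/48 = 54.2% → Campaign Red
Tablet: Campaign Red 44/157 = 28.0%, Campaign Blue 40/214 = 18.7% → Campaign Red
Mobile: Campaign Red 9/11 = 81.8%, Campaign Blue 4/5 = 80.0% → Campaign Red
Overall: Campaign Red 76/206 = 36.9%, Campaign Blue 70/267 = 26.2% → Campaign Red
Campaign Red wins overall and in every device group — no reversal.

Yes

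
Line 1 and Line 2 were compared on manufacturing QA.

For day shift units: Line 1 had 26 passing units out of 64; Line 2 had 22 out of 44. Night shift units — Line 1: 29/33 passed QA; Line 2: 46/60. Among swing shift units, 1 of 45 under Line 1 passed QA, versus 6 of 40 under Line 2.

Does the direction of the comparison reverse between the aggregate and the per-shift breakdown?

No

Day shift: Line 1 26/64 = 40.6%, Line 2 22/44 = 50.0% → Line 2
Night shift: Line 1 29/33 = 87.9%, Line 2 46/60 = 76.7% → Line 1
Swing shift: Line 1 1/45 = 2.2%, Line 2 6/40 = 15.0% → Line 2
Overall: Line 1 56/142 = 39.4%, Line 2 74/144 = 51.4% → Line 2
Neither sweeps: Line 1 wins 1 of 3 groups, Line 2 wins 2. Line 2 wins overall but not every group — no Simpson reversal.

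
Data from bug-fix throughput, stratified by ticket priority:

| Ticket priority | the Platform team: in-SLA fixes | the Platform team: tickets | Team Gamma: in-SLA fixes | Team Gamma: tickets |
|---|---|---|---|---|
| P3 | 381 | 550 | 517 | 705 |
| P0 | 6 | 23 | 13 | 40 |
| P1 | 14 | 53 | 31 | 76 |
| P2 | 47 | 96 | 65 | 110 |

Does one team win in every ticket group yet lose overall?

No

P3: the Platform team 381/550 = 69.3%, Team Gamma 517/705 = 73.3% → Team Gamma
P0: the Platform team 6/23 = 26.1%, Team Gamma 13/40 = 32.5% → Team Gamma
P1: the Platform team 14/53 = 26.4%, Team Gamma 31/76 = 40.8% → Team Gamma
P2: the Platform team 47/96 = 49.0%, Team Gamma 65/110 = 59.1% → Team Gamma
Overall: the Platform team 448/722 = 62.0%, Team Gamma 626/931 = 67.2% → Team Gamma
Team Gamma wins overall and in every ticket group — no reversal.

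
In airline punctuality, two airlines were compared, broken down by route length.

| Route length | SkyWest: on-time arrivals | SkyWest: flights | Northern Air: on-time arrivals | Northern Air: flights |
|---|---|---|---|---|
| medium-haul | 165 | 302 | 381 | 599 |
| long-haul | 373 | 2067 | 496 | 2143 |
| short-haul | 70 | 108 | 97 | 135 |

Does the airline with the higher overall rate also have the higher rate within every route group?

Medium-haul: SkyWest 165/302 = 54.6%, Northern Air 381/599 = 63.6% → Northern Air
Long-haul: SkyWest 373/2067 = 18.0%, Northern Air 496/2143 = 23.1% → Northern Air
Short-haul: SkyWest 70/108 = 64.8%, Northern Air 97/135 = 71.9% → Northern Air
Overall: SkyWest 608/2477 = 24.5%, Northern Air 974/2877 = 33.9% → Northern Air
Northern Air wins overall and in every route group — no reversal.

Yes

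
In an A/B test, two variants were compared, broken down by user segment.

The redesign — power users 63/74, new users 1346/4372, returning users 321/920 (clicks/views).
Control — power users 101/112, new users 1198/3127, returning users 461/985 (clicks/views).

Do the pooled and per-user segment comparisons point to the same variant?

Yes

Power users: the redesign 63/74 = 85.1%, Control 101/112 = 90.2% → Control
New users: the redesign 1346/4372 = 30.8%, Control 1198/3127 = 38.3% → Control
Returning users: the redesign 321/920 = 34.9%, Control 461/985 = 46.8% → Control
Overall: the redesign 1730/5366 = 32.2%, Control 1760/4224 = 41.7% → Control
Control wins overall and in every user group — no reversal.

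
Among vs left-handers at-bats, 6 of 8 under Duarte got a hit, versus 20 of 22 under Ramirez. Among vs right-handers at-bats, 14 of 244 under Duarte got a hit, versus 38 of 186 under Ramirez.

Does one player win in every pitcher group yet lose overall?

No

Vs left-handers: Duarte 6/8 = 75.0%, Ramirez 20/22 = 90.9% → Ramirez
Vs right-handers: Duarte 14/244 = 5.7%, Ramirez 38/186 = 20.4% → Ramirez
Overall: Duarte 20/252 = 7.9%, Ramirez 58/208 = 27.9% → Ramirez
Ramirez wins overall and in every pitcher group — no reversal.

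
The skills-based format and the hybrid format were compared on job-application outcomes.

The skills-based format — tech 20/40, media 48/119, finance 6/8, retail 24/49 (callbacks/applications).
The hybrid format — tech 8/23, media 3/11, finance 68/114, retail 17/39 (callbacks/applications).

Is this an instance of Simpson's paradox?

Yes

Tech: the skills-based format 20/40 = 50.0%, the hybrid format 8/23 = 34.8% → the skills-based format
Media: the skills-based format 48/119 = 40.3%, the hybrid format 3/11 = 27.3% → the skills-based format
Finance: the skills-based format 6/8 = 75.0%, the hybrid format 68/114 = 59.6% → the skills-based format
Retail: the skills-based format 24/49 = 49.0%, the hybrid format 17/39 = 43.6% → the skills-based format
Overall: the skills-based format 98/216 = 45.4%, the hybrid format 96/187 = 51.3% → the hybrid format
The skills-based format wins each industry group but the hybrid format wins overall — the comparison reverses. The skills-based format's applications skew toward media, which has a lower base rate.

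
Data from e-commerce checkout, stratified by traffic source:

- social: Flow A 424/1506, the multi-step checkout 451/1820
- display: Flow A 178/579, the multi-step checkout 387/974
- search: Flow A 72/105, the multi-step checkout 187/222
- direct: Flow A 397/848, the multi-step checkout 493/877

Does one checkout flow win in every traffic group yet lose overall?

No

Social: Flow A 424/1506 = 28.2%, the multi-step checkout 451/1820 = 24.8% → Flow A
Display: Flow A 178/579 = 30.7%, the multi-step checkout 387/974 = 39.7% → the multi-step checkout
Search: Flow A 72/105 = 68.6%, the multi-step checkout 187/222 = 84.2% → the multi-step checkout
Direct: Flow A 397/848 = 46.8%, the multi-step checkout 493/877 = 56.2% → the multi-step checkout
Overall: Flow A 1071/3038 = 35.3%, the multi-step checkout 1518/3893 = 39.0% → the multi-step checkout
Neither sweeps: Flow A wins 1 of 4 groups, the multi-step checkout wins 3. The multi-step checkout wins overall but not every group — no Simpson reversal.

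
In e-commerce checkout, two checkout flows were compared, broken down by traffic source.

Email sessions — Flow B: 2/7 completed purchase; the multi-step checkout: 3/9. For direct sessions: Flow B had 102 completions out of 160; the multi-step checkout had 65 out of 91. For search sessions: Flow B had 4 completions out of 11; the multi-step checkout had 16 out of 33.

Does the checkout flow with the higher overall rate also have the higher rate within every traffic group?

Email: Flow B 2/7 = 28.6%, the multi-step checkout 3/9 = 33.3% → the multi-step checkout
Direct: Flow B 102/160 = 63.8%, the multi-step checkout 65/91 = 71.4% → the multi-step checkout
Search: Flow B 4/11 = 36.4%, the multi-step checkout 16/33 = 48.5% → the multi-step checkout
Overall: Flow B 108/178 = 60.7%, the multi-step checkout 84/133 = 63.2% → the multi-step checkout
The multi-step checkout wins overall and in every traffic group — no reversal.

Yes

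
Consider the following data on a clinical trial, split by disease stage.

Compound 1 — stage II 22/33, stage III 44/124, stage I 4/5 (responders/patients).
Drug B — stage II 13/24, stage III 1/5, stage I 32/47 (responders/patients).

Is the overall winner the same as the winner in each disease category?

No

Stage II: Compound 1 22/33 = 66.7%, Drug B 13/24 = 54.2% → Compound 1
Stage III: Compound 1 44/124 = 35.5%, Drug B 1/5 = 20.0% → Compound 1
Stage I: Compound 1 4/5 = 80.0%, Drug B 32/47 = 68.1% → Compound 1
Overall: Compound 1 70/162 = 43.2%, Drug B 46/76 = 60.5% → Drug B
Compound 1 wins each disease group but Drug B wins overall — the comparison reverses. Compound 1's patients skew toward stage III, which has a lower base rate.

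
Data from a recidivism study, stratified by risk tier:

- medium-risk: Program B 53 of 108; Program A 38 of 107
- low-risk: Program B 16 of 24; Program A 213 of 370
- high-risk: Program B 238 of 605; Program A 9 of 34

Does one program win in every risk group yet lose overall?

Yes

Medium-risk: Program B 53/108 = 49.1%, Program A 38/107 = 35.5% → Program B
Low-risk: Program B 16/24 = 66.7%, Program A 213/370 = 57.6% → Program B
High-risk: Program B 238/605 = 39.3%, Program A 9/34 = 26.5% → Program B
Overall: Program B 307/737 = 41.7%, Program A 260/511 = 50.9% → Program A
Program B wins each risk group but Program A wins overall — the comparison reverses. Program B's participants skew toward high-risk, which has a lower base rate.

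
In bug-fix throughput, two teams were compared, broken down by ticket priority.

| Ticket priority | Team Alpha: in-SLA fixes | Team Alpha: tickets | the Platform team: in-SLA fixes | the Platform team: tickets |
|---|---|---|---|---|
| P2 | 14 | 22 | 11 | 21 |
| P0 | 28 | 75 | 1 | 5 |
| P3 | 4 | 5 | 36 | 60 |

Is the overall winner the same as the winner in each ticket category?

P2: Team Alpha 14/22 = 63.6%, the Platform team 11/21 = 52.4% → Team Alpha
P0: Team Alpha 28/75 = 37.3%, the Platform team 1/5 = 20.0% → Team Alpha
P3: Team Alpha 4/5 = 80.0%, the Platform team 36/60 = 60.0% → Team Alpha
Overall: Team Alpha 46/102 = 45.1%, the Platform team 48/86 = 55.8% → the Platform team
Team Alpha wins each ticket group but the Platform team wins overall — the comparison reverses. Team Alpha's tickets skew toward P0, which has a lower base rate.

No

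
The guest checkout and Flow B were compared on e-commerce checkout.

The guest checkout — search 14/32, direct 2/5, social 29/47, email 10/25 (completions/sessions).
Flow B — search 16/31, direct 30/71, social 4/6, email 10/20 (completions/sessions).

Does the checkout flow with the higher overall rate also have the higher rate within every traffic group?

No

Search: the guest checkout 14/32 = 43.8%, Flow B 16/31 = 51.6% → Flow B
Direct: the guest checkout 2/5 = 40.0%, Flow B 30/71 = 42.3% → Flow B
Social: the guest checkout 29/47 = 61.7%, Flow B 4/6 = 66.7% → Flow B
Email: the guest checkout 10/25 = 40.0%, Flow B 10/20 = 50.0% → Flow B
Overall: the guest checkout 55/109 = 50.5%, Flow B 60/128 = 46.9% → the guest checkout
Flow B wins each traffic group but the guest checkout wins overall — the comparison reverses. Flow B's sessions skew toward direct, which has a lower base rate.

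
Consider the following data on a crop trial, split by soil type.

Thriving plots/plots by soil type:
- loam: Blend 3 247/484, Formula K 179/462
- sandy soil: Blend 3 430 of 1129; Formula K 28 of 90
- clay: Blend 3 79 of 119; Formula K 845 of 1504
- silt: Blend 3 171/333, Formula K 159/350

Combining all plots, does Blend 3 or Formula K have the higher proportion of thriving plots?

Formula K

Loam: Blend 3 247/484 = 51.0%, Formula K 179/462 = 38.7% → Blend 3
Sandy soil: Blend 3 430/1129 = 38.1%, Formula K 28/90 = 31.1% → Blend 3
Clay: Blend 3 79/119 = 66.4%, Formula K 845/1504 = 56.2% → Blend 3
Silt: Blend 3 171/333 = 51.4%, Formula K 159/350 = 45.4% → Blend 3
Overall: Blend 3 927/2065 = 44.9%, Formula K 1211/2406 = 50.3% → Formula K
(Blend 3 wins every soil group but Formula K wins overall — Blend 3's plots skew toward the low-rate sandy soil group.)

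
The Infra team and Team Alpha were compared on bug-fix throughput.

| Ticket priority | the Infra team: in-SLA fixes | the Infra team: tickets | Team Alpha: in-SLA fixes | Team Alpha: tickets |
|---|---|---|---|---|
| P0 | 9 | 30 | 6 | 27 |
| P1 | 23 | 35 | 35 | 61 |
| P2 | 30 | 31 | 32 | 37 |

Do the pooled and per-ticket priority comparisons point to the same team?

Yes

P0: the Infra team 9/30 = 30.0%, Team Alpha 6/27 = 22.2% → the Infra team
P1: the Infra team 23/35 = 65.7%, Team Alpha 35/61 = 57.4% → the Infra team
P2: the Infra team 30/31 = 96.8%, Team Alpha 32/37 = 86.5% → the Infra team
Overall: the Infra team 62/96 = 64.6%, Team Alpha 73/125 = 58.4% → the Infra team
The Infra team wins overall and in every ticket group — no reversal.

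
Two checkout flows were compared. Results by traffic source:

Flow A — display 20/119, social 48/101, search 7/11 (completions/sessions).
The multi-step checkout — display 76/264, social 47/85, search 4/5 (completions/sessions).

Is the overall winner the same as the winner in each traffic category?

Yes

Display: Flow A 20/119 = 16.8%, the multi-step checkout 76/264 = 28.8% → the multi-step checkout
Social: Flow A 48/101 = 47.5%, the multi-step checkout 47/85 = 55.3% → the multi-step checkout
Search: Flow A 7/11 = 63.6%, the multi-step checkout 4/5 = 80.0% → the multi-step checkout
Overall: Flow A 75/231 = 32.5%, the multi-step checkout 127/354 = 35.9% → the multi-step checkout
The multi-step checkout wins overall and in every traffic group — no reversal.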